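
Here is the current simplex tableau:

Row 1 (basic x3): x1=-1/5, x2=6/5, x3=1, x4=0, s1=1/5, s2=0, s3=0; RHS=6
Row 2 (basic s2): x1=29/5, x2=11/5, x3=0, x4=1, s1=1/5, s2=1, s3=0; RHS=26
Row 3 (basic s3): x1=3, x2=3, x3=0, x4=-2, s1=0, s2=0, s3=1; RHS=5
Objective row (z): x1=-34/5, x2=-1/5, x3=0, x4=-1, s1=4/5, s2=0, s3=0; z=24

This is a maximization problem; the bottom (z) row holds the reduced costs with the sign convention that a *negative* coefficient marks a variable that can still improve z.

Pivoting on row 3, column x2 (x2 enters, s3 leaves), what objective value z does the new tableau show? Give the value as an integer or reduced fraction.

73/3

Minimum ratio for x2: 5/3 = 5/3.
z changes by −(z-row coeff of x2)·ratio = −(-1/5)·(5/3) = 1/3.
New z = 24 + (1/3) = 73/3.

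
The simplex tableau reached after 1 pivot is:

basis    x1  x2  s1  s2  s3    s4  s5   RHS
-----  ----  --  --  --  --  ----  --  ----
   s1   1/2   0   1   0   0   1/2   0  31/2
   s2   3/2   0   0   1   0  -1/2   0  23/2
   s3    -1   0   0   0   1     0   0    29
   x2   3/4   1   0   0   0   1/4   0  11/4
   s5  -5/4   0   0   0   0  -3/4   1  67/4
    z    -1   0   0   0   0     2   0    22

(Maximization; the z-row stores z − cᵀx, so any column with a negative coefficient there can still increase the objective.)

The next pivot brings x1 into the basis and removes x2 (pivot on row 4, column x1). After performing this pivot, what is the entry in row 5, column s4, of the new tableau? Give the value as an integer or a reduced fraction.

Pivot element is row 4, column x1: 3/4.
Normalize row 4: new (row 4, s4) = (1/4)/(3/4) = 1/3.
row 5 ← row 5 − (-5/4)·(new row 4): -3/4 − (-5/4)·(1/3) = -1/3.

-1/3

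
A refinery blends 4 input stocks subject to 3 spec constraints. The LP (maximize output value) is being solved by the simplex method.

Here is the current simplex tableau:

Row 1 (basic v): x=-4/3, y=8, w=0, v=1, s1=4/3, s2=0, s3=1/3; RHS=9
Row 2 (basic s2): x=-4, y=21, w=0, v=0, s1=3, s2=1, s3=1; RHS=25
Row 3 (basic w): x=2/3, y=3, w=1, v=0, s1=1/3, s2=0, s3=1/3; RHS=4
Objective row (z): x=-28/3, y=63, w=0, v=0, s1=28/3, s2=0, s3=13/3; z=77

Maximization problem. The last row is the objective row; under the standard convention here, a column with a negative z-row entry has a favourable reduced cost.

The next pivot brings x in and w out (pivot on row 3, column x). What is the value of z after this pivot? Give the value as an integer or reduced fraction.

Minimum ratio for x: 4/(2/3) = 6.
z changes by −(z-row coeff of x)·ratio = −(-28/3)·6 = 56.
New z = 77 + 56 = 133.

133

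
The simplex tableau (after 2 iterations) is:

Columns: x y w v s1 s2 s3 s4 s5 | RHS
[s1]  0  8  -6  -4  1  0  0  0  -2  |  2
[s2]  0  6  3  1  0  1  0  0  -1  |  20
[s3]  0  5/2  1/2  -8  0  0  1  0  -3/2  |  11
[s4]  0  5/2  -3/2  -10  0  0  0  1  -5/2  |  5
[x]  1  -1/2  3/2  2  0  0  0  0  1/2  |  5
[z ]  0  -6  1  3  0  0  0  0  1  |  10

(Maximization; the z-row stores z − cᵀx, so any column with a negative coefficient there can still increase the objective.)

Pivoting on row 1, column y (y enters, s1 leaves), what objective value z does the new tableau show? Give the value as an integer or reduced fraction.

23/2

Minimum ratio for y: 2/8 = 1/4.
z changes by −(z-row coeff of y)·ratio = −(-6)·(1/4) = 3/2.
New z = 10 + (3/2) = 23/2.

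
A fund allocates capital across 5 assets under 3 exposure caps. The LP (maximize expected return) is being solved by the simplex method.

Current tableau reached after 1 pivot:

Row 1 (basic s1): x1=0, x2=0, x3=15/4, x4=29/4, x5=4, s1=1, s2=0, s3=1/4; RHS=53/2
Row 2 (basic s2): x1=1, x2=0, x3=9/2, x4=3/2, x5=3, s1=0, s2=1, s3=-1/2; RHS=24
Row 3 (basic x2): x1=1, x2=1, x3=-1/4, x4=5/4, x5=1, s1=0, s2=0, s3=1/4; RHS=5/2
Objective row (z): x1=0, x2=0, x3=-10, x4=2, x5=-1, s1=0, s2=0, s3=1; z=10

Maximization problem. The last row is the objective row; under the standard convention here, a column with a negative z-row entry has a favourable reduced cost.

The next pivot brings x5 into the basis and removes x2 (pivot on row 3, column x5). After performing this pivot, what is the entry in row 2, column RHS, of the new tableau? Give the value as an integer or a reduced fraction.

33/2

Pivot element is row 3, column x5: 1.
Normalize row 3: new (row 3, RHS) = (5/2)/1 = 5/2.
row 2 ← row 2 − 3·(new row 3): 24 − 3·(5/2) = 33/2.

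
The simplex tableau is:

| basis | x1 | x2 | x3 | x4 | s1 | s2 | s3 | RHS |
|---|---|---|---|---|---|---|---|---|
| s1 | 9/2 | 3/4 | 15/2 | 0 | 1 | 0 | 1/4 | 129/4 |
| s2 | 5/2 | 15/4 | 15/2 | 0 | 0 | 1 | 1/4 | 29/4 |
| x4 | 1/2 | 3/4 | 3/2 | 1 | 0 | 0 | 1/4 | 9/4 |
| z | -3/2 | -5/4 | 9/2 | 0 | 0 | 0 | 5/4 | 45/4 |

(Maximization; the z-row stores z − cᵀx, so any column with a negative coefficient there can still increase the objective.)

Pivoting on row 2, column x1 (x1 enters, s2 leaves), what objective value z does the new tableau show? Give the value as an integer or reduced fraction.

78/5

Minimum ratio for x1: (29/4)/(5/2) = 29/10.
z changes by −(z-row coeff of x1)·ratio = −(-3/2)·(29/10) = 87/20.
New z = 45/4 + (87/20) = 78/5.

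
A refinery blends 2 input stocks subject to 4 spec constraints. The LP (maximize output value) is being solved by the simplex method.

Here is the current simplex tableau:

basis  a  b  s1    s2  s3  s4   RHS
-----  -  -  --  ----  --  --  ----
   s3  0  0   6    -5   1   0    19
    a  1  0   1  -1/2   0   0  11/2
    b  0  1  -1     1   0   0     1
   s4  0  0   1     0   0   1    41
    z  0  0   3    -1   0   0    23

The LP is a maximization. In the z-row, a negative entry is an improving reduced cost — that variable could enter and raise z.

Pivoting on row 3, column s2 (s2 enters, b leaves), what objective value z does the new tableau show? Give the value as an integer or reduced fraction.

Minimum ratio for s2: 1/1 = 1.
z changes by −(z-row coeff of s2)·ratio = −(-1)·1 = 1.
New z = 23 + 1 = 24.

24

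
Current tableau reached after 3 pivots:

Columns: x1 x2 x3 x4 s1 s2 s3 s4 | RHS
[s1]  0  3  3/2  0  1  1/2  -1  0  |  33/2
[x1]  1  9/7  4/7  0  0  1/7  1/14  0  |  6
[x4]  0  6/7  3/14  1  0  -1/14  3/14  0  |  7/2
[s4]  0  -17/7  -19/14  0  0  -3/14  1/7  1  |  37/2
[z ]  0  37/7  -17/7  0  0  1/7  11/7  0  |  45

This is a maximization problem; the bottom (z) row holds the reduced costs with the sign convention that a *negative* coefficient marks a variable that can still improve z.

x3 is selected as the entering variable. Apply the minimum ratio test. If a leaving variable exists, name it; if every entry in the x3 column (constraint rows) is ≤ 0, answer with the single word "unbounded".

x1

Ratios: row 1 (s1): (33/2)/(3/2) = 11; row 2 (x1): 6/(4/7) = 21/2; row 3 (x4): (7/2)/(3/14) = 49/3; row 4 (s4): entry -19/14 ≤ 0, skip.
Minimum ratio is in the x1 row, so x1 leaves.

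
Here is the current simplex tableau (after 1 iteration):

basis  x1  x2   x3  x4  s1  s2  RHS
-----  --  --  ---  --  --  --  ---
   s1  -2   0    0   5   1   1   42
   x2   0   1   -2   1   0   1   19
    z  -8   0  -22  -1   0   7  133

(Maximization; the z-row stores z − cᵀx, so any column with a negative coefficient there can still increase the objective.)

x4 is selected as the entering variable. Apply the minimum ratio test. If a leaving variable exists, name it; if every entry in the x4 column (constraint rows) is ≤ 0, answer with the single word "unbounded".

Ratios: row 1 (s1): 42/5 = 42/5; row 2 (x2): 19/1 = 19.
Minimum ratio is in the s1 row, so s1 leaves.

s1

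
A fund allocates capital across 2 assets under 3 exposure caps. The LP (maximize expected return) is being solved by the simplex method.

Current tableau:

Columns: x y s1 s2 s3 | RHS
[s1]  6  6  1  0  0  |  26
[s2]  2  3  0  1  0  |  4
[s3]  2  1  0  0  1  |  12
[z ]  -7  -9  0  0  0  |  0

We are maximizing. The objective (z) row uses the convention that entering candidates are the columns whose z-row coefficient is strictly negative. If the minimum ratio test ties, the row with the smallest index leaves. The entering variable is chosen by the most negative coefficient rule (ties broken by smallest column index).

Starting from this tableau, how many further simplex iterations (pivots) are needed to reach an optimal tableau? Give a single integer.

pivot: y in, s2 out → z = 12
pivot: x in, y out → z = 14
No improving column remains; optimal.

2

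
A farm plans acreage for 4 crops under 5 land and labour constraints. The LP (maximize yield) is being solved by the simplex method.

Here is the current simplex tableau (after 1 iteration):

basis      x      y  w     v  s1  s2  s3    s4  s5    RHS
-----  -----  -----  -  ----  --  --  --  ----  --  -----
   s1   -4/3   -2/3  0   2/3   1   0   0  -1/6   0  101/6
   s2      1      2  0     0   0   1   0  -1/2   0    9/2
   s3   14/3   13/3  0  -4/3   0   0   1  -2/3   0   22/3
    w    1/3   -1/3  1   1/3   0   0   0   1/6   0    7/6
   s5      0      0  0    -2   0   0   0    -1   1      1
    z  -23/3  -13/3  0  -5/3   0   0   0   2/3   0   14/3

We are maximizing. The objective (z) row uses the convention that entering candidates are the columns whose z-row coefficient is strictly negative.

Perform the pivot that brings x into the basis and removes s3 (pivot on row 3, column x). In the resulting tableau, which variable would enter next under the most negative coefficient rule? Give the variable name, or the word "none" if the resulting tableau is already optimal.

v

Pivot element 14/3. New z-row = old z-row − (-23/3)·(row 3/(14/3)).
Updated z-row coefficients: x: 0, y: 39/14, w: 0, v: -27/7, s1: 0, s2: 0, s3: 23/14, s4: -3/7, s5: 0.
The most negative is -27/7 in column v, so v would enter next.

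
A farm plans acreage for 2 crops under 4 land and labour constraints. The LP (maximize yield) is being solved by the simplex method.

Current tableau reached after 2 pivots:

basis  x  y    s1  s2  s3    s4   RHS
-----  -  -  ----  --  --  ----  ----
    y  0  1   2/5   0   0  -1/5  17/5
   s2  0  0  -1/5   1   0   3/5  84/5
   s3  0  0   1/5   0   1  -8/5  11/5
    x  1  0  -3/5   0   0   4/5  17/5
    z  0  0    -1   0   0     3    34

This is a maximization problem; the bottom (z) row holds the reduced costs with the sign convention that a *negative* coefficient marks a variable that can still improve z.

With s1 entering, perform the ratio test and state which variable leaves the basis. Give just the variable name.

y

Ratios: row 1 (y): (17/5)/(2/5) = 17/2; row 2 (s2): entry -1/5 ≤ 0, skip; row 3 (s3): (11/5)/(1/5) = 11; row 4 (x): entry -3/5 ≤ 0, skip.
Minimum ratio 17/2 is in the y row, so y leaves.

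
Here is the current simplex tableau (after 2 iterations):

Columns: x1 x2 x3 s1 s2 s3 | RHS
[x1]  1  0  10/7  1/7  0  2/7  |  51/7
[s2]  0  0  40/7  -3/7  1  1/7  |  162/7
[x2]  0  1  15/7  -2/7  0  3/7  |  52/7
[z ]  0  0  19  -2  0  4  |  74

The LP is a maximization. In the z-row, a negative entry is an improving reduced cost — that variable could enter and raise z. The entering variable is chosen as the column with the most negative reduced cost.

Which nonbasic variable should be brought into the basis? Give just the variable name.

Objective-row coefficients: x1: 0, x2: 0, x3: 19, s1: -2, s2: 0, s3: 4.
The most negative is -2 in column s1, so s1 enters.

s1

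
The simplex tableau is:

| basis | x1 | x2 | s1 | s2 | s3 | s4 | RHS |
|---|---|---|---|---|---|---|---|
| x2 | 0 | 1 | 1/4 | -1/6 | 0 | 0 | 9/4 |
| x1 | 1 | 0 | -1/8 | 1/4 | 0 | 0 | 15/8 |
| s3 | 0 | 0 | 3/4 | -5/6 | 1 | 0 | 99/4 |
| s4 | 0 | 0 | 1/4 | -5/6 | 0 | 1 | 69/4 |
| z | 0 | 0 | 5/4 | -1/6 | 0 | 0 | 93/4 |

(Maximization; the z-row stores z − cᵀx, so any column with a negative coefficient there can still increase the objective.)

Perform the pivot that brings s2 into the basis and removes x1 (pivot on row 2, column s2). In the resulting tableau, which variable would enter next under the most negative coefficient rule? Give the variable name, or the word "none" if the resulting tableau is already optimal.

Pivot element 1/4. New z-row = old z-row − (-1/6)·(row 2/(1/4)).
Updated z-row coefficients: x1: 2/3, x2: 0, s1: 7/6, s2: 0, s3: 0, s4: 0.
No coefficient is strictly negative; the tableau after this pivot is optimal.

none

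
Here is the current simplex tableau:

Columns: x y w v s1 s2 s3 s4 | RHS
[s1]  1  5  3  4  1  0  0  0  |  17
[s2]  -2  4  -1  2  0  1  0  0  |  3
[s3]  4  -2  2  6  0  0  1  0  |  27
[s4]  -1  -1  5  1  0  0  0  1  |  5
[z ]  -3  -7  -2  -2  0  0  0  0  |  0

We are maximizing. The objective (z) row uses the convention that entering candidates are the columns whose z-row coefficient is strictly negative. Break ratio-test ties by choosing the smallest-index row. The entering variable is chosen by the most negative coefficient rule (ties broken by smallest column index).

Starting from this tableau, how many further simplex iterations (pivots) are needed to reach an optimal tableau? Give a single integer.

3

pivot: y in, s2 out → z = 21/4
pivot: x in, s1 out → z = 209/7
pivot: s2 in, s3 out → z = 397/11
No improving column remains; optimal.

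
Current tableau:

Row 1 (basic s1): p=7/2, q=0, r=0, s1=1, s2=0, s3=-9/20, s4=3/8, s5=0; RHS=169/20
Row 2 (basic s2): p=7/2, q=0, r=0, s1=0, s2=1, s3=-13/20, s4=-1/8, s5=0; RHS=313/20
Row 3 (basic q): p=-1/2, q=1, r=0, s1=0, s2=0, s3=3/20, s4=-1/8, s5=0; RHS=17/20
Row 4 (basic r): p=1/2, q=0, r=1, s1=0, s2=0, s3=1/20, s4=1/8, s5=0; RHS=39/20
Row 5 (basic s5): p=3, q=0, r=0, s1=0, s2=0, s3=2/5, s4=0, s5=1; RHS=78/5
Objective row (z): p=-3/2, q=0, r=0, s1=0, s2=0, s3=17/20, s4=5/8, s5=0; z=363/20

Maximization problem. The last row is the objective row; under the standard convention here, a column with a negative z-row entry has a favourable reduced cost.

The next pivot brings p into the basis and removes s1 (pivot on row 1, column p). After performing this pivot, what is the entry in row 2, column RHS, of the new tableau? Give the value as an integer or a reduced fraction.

Pivot element is row 1, column p: 7/2.
Normalize row 1: new (row 1, RHS) = (169/20)/(7/2) = 169/70.
row 2 ← row 2 − (7/2)·(new row 1): 313/20 − (7/2)·(169/70) = 36/5.

36/5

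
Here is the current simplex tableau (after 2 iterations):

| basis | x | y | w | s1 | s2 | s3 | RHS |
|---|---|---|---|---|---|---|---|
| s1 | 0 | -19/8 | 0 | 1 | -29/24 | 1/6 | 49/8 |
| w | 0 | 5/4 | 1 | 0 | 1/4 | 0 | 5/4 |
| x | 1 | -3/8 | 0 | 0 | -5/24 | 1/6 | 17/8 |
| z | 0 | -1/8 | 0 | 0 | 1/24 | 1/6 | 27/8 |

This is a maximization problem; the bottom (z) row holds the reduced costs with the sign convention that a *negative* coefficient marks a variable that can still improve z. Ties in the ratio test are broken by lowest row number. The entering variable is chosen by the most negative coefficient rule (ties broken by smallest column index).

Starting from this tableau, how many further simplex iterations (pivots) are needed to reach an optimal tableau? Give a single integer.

1

pivot: y in, w out → z = 7/2
No improving column remains; optimal.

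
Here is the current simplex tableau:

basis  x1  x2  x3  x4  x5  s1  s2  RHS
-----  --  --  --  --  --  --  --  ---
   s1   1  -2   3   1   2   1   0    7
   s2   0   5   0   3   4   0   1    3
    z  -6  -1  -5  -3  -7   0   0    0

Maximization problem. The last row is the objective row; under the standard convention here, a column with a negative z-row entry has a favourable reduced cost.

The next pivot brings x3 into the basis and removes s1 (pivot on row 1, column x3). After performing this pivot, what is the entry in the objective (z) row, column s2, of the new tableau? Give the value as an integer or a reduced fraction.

0

Pivot element is row 1, column x3: 3.
Normalize row 1: new (row 1, s2) = 0/3 = 0.
z-row ← z-row − (-5)·(new row 1): 0 − (-5)·0 = 0.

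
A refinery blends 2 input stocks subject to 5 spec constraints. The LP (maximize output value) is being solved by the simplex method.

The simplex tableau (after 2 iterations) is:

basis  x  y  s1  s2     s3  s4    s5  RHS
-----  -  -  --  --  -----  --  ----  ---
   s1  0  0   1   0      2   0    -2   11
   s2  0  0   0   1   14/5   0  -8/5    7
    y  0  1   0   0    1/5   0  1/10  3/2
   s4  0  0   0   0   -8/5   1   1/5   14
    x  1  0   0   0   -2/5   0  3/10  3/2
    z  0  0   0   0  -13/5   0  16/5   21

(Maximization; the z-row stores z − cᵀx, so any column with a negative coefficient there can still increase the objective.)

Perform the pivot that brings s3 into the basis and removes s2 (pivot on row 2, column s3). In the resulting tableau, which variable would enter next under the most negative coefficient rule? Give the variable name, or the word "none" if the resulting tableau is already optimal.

Pivot element 14/5. New z-row = old z-row − (-13/5)·(row 2/(14/5)).
Updated z-row coefficients: x: 0, y: 0, s1: 0, s2: 13/14, s3: 0, s4: 0, s5: 12/7.
No coefficient is strictly negative; the tableau after this pivot is optimal.

none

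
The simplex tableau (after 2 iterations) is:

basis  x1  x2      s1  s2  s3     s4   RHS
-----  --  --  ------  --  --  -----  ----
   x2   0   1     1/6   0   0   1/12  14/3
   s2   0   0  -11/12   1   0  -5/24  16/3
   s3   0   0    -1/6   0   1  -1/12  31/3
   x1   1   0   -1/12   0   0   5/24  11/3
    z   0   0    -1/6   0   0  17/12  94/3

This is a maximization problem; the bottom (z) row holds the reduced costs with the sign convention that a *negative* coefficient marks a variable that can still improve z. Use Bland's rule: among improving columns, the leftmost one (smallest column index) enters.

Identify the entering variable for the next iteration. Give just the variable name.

Objective-row coefficients: x1: 0, x2: 0, s1: -1/6, s2: 0, s3: 0, s4: 17/12.
Improving columns: s1. Bland's rule picks the smallest column index → s1.

s1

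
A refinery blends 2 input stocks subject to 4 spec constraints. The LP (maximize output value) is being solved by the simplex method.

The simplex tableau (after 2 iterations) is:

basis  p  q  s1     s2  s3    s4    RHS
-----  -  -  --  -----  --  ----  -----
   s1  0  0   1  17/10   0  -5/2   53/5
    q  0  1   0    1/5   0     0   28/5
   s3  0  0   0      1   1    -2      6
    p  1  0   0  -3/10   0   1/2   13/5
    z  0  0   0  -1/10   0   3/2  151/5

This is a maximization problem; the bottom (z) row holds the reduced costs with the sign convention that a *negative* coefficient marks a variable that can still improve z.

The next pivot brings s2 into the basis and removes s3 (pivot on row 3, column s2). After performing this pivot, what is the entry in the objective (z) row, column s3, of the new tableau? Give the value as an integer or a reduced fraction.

1/10

Pivot element is row 3, column s2: 1.
Normalize row 3: new (row 3, s3) = 1/1 = 1.
z-row ← z-row − (-1/10)·(new row 3): 0 − (-1/10)·1 = 1/10.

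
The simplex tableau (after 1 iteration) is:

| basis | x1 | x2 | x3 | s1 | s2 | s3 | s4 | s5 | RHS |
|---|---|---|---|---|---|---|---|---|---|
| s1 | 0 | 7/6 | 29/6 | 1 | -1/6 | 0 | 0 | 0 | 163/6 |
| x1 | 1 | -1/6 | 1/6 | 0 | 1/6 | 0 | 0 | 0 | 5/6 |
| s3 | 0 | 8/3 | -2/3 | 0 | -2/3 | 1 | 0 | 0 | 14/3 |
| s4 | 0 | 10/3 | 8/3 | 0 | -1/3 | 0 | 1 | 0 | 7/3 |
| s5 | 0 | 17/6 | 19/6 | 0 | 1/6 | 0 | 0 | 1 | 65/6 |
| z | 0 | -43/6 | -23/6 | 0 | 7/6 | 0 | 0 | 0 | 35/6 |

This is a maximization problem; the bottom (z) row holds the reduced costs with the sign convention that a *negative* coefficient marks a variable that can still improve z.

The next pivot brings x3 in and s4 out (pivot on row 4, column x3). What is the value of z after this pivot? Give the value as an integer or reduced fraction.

Minimum ratio for x3: (7/3)/(8/3) = 7/8.
z changes by −(z-row coeff of x3)·ratio = −(-23/6)·(7/8) = 161/48.
New z = 35/6 + (161/48) = 147/16.

147/16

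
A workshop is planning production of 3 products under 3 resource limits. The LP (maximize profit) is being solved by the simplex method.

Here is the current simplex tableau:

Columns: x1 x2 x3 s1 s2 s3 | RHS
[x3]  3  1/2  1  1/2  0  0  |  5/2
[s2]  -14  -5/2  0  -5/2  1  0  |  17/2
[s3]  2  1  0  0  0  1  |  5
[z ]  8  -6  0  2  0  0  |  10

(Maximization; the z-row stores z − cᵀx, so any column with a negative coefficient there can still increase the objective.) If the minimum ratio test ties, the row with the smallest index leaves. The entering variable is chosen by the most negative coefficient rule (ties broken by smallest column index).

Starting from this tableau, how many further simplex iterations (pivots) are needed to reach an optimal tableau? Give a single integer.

1

pivot: x2 in, x3 out → z = 40
No improving column remains; optimal.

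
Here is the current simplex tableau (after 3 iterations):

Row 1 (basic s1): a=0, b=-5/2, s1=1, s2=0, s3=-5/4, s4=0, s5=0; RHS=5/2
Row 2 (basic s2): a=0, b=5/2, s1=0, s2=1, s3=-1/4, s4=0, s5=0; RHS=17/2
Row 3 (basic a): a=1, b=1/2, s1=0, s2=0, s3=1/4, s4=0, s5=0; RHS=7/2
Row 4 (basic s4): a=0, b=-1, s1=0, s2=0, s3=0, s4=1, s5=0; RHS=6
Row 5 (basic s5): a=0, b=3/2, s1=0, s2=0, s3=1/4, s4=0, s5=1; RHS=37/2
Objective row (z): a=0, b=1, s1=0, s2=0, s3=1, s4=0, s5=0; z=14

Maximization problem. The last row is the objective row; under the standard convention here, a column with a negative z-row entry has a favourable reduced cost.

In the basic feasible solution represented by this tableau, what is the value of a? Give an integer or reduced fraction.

7/2

a is basic (row 3); its value is the RHS of that row: 7/2.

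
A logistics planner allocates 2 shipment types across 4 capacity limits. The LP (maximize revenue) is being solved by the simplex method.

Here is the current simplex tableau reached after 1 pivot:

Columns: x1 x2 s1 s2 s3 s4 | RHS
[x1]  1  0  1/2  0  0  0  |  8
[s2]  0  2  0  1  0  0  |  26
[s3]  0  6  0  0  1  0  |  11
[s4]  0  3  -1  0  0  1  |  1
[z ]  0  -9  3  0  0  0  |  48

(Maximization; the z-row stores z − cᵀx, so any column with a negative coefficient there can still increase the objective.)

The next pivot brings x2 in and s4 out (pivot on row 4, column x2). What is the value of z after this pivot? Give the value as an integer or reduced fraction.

Minimum ratio for x2: 1/3 = 1/3.
z changes by −(z-row coeff of x2)·ratio = −(-9)·(1/3) = 3.
New z = 48 + 3 = 51.

51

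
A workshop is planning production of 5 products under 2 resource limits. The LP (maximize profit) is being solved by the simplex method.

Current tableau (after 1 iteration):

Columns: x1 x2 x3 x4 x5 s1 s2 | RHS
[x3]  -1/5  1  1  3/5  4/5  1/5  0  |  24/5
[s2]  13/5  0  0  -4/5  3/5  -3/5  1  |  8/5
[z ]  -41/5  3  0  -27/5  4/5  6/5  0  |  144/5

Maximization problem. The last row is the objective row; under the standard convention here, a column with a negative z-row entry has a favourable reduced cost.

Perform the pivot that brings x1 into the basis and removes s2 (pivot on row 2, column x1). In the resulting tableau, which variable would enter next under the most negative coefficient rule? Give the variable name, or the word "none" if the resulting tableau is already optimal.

x4

Pivot element 13/5. New z-row = old z-row − (-41/5)·(row 2/(13/5)).
Updated z-row coefficients: x1: 0, x2: 3, x3: 0, x4: -103/13, x5: 35/13, s1: -9/13, s2: 41/13.
The most negative is -103/13 in column x4, so x4 would enter next.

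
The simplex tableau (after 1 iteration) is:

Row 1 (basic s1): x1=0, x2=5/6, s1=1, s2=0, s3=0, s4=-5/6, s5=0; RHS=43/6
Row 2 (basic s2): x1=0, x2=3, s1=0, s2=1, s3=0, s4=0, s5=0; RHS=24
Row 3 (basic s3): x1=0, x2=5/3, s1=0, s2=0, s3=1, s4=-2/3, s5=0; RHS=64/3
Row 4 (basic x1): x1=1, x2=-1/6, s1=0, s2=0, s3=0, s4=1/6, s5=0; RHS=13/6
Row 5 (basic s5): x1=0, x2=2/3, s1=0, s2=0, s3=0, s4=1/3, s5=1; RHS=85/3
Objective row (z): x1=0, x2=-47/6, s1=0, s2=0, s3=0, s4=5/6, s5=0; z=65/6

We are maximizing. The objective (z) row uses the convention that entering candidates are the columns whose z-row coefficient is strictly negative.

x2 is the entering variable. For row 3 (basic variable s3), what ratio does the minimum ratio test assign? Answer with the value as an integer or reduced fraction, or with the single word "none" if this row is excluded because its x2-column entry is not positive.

64/5

Ratio = RHS / (x2 entry) = (64/3) / (5/3) = 64/5.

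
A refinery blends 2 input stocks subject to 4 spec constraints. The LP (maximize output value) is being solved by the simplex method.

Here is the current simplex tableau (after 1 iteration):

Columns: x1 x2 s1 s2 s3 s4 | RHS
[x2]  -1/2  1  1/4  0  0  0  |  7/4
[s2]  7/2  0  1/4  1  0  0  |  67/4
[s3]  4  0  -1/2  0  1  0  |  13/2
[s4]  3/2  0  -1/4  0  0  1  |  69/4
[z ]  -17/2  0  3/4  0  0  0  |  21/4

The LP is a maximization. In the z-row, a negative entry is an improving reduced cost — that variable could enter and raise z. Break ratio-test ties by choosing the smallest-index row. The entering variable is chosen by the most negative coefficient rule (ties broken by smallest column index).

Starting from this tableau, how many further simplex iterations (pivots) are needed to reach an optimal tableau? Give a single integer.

pivot: x1 in, s3 out → z = 305/16
pivot: s1 in, x2 out → z = 70/3
No improving column remains; optimal.

2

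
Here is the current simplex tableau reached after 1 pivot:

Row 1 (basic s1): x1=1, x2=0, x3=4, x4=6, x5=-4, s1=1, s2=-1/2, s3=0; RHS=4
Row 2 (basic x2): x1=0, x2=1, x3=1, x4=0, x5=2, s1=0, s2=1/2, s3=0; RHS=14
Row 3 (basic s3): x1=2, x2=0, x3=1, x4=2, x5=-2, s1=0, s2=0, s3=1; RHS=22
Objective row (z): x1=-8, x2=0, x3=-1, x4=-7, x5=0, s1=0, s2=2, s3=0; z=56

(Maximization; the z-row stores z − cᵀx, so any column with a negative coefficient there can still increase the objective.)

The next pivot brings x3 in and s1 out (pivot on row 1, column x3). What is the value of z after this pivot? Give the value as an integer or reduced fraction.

57

Minimum ratio for x3: 4/4 = 1.
z changes by −(z-row coeff of x3)·ratio = −(-1)·1 = 1.
New z = 56 + 1 = 57.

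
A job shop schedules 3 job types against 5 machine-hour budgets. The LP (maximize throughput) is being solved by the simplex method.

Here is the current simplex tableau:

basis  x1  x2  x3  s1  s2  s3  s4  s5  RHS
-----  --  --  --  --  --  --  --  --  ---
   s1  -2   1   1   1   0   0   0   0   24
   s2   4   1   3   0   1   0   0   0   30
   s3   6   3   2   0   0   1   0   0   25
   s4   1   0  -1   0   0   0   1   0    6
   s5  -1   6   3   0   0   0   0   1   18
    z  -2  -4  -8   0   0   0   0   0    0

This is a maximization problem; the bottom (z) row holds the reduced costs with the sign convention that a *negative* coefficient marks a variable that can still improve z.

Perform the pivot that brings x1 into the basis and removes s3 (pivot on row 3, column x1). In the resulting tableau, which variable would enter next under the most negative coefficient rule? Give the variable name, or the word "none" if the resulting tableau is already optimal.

x3

Pivot element 6. New z-row = old z-row − (-2)·(row 3/6).
Updated z-row coefficients: x1: 0, x2: -3, x3: -22/3, s1: 0, s2: 0, s3: 1/3, s4: 0, s5: 0.
The most negative is -22/3 in column x3, so x3 would enter next.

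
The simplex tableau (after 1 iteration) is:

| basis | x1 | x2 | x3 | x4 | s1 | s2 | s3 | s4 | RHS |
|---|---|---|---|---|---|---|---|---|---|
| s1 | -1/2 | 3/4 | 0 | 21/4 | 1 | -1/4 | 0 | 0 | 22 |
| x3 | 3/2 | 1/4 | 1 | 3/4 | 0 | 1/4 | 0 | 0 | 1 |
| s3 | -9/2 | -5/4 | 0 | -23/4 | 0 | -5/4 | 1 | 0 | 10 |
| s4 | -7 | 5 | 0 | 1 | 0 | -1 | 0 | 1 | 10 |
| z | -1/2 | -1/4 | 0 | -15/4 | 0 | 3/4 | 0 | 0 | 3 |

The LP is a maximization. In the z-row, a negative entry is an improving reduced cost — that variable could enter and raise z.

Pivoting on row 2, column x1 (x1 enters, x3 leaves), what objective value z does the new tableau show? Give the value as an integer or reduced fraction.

Minimum ratio for x1: 1/(3/2) = 2/3.
z changes by −(z-row coeff of x1)·ratio = −(-1/2)·(2/3) = 1/3.
New z = 3 + (1/3) = 10/3.

10/3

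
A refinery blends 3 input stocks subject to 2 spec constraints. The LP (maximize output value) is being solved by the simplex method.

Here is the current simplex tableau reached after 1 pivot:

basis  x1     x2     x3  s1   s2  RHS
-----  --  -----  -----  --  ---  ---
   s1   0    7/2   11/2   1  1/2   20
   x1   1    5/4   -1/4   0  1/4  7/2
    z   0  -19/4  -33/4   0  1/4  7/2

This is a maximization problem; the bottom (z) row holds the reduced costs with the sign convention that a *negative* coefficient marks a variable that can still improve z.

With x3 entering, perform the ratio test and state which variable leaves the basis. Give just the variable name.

s1

Ratios: row 1 (s1): 20/(11/2) = 40/11; row 2 (x1): entry -1/4 ≤ 0, skip.
Minimum ratio 40/11 is in the s1 row, so s1 leaves.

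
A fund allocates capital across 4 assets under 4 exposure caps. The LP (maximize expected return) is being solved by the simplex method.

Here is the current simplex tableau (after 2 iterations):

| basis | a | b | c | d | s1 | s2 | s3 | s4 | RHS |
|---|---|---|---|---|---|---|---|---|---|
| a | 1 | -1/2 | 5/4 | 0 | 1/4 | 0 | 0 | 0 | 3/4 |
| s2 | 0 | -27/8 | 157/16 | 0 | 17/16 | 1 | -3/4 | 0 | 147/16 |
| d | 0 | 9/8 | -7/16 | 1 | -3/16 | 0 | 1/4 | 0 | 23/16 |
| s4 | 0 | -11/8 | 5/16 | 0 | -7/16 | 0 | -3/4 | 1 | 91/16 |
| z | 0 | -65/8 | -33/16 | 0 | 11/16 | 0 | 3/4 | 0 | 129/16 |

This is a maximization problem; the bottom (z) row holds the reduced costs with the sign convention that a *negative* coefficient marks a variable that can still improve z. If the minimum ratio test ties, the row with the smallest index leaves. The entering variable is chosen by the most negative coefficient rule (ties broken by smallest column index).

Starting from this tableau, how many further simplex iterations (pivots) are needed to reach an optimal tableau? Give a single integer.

pivot: b in, d out → z = 166/9
pivot: c in, a out → z = 481/19
No improving column remains; optimal.

2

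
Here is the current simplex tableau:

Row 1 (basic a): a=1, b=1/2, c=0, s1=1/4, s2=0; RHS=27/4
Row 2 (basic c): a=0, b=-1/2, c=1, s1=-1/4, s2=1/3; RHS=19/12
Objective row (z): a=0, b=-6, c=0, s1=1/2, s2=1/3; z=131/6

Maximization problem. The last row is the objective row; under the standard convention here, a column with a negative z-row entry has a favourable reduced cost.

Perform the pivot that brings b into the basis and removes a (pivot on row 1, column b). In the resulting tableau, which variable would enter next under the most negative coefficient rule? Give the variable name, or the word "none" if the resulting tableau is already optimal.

Pivot element 1/2. New z-row = old z-row − (-6)·(row 1/(1/2)).
Updated z-row coefficients: a: 12, b: 0, c: 0, s1: 7/2, s2: 1/3.
No coefficient is strictly negative; the tableau after this pivot is optimal.

none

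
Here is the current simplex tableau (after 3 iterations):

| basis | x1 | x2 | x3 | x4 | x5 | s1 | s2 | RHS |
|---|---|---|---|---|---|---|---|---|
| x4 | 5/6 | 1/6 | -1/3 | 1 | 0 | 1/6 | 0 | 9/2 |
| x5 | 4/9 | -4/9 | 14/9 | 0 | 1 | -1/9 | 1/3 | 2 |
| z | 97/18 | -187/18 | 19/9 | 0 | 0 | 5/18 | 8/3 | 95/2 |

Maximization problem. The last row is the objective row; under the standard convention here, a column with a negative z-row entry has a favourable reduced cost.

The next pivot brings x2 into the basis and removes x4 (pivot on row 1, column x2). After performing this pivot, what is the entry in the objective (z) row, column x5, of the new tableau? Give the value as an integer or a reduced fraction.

Pivot element is row 1, column x2: 1/6.
Normalize row 1: new (row 1, x5) = 0/(1/6) = 0.
z-row ← z-row − (-187/18)·(new row 1): 0 − (-187/18)·0 = 0.

0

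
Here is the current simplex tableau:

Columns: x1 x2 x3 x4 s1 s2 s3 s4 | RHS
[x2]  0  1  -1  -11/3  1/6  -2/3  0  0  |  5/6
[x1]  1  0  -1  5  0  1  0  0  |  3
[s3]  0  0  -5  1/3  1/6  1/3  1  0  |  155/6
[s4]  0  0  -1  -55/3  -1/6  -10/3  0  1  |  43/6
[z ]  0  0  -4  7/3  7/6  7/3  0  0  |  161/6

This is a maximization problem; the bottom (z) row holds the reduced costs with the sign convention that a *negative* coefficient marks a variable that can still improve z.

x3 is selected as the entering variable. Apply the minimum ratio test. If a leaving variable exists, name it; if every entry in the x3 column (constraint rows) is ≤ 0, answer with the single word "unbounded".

x3-column entries: row 1: -1, row 2: -1, row 3: -5, row 4: -1. All ≤ 0, so x3 can increase without bound; the LP is unbounded in this direction.

unbounded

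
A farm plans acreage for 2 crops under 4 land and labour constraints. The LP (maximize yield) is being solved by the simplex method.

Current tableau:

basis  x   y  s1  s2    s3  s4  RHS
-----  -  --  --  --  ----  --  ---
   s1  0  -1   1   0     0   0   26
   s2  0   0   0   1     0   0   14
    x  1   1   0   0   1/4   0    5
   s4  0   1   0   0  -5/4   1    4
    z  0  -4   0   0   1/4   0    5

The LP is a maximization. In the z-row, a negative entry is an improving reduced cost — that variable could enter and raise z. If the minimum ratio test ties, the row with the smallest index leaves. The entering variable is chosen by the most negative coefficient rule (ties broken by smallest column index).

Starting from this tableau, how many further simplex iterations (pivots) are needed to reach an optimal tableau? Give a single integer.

2

pivot: y in, s4 out → z = 21
pivot: s3 in, x out → z = 145/6
No improving column remains; optimal.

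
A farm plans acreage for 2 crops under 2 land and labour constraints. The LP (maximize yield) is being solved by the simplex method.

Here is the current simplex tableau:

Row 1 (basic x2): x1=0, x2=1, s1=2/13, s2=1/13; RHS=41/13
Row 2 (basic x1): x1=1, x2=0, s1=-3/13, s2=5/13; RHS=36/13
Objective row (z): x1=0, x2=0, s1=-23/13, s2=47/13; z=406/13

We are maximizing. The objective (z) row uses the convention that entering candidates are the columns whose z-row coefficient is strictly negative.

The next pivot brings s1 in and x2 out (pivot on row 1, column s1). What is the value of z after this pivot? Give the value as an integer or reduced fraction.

Minimum ratio for s1: (41/13)/(2/13) = 41/2.
z changes by −(z-row coeff of s1)·ratio = −(-23/13)·(41/2) = 943/26.
New z = 406/13 + (943/26) = 135/2.

135/2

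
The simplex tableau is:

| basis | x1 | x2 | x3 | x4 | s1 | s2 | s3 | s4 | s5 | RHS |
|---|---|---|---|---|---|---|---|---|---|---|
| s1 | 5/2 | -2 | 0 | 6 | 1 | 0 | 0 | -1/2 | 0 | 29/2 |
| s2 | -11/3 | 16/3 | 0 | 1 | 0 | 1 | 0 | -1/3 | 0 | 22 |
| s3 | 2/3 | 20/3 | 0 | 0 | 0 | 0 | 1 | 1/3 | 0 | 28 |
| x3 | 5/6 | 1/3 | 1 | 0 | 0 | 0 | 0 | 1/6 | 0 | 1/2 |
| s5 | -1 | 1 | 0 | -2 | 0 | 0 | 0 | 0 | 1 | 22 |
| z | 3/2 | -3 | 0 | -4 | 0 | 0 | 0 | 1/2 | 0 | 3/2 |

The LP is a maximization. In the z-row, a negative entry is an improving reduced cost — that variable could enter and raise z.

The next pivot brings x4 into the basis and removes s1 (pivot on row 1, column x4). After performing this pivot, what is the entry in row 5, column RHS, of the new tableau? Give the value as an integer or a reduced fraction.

161/6

Pivot element is row 1, column x4: 6.
Normalize row 1: new (row 1, RHS) = (29/2)/6 = 29/12.
row 5 ← row 5 − (-2)·(new row 1): 22 − (-2)·(29/12) = 161/6.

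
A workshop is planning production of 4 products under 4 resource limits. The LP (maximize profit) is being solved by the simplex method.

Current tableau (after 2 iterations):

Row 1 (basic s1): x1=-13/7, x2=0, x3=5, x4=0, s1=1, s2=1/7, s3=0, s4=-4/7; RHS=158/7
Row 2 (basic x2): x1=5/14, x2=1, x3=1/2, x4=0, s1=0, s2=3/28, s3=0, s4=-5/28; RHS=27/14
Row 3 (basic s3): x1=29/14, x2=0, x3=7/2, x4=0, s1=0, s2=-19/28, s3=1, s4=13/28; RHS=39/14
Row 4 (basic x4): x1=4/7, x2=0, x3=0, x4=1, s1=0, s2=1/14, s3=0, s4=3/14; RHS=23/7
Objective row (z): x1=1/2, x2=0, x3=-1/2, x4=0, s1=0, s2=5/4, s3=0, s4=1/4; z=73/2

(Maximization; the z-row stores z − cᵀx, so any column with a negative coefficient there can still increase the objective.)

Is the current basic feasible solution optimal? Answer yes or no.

no

Column x3 has objective-row coefficient -1/2, which is negative; an improving pivot exists, so not yet optimal.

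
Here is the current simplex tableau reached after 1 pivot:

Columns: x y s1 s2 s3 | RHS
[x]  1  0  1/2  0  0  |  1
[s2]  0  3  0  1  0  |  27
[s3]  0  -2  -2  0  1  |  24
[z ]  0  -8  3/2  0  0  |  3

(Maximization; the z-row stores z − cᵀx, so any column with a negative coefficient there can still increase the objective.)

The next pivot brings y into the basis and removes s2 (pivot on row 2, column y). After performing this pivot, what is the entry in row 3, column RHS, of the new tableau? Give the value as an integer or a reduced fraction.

42

Pivot element is row 2, column y: 3.
Normalize row 2: new (row 2, RHS) = 27/3 = 9.
row 3 ← row 3 − (-2)·(new row 2): 24 − (-2)·9 = 42.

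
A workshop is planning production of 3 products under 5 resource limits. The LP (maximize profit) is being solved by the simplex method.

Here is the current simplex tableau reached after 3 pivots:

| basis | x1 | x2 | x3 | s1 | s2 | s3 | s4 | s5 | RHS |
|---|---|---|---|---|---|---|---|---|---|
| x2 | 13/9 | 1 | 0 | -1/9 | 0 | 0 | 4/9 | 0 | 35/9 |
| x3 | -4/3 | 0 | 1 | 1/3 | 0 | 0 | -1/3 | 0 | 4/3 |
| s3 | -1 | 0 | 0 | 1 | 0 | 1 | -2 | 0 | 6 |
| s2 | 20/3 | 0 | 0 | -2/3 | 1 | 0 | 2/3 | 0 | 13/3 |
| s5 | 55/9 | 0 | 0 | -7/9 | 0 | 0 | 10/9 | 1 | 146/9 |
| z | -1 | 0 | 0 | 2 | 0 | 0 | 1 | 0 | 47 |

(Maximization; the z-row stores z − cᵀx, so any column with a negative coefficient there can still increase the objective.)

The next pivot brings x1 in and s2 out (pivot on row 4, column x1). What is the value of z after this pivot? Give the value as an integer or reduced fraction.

Minimum ratio for x1: (13/3)/(20/3) = 13/20.
z changes by −(z-row coeff of x1)·ratio = −(-1)·(13/20) = 13/20.
New z = 47 + (13/20) = 953/20.

953/20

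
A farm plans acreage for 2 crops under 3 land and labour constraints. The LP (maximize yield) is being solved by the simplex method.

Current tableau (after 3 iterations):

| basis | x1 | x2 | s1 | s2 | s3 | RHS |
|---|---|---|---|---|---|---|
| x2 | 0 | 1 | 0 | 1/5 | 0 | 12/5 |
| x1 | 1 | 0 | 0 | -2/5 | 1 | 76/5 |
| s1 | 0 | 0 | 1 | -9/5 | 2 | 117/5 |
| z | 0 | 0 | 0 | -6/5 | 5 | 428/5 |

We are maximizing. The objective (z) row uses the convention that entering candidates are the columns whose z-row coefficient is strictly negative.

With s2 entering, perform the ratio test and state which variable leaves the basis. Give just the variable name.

x2

Ratios: row 1 (x2): (12/5)/(1/5) = 12; row 2 (x1): entry -2/5 ≤ 0, skip; row 3 (s1): entry -9/5 ≤ 0, skip.
Minimum ratio 12 is in the x2 row, so x2 leaves.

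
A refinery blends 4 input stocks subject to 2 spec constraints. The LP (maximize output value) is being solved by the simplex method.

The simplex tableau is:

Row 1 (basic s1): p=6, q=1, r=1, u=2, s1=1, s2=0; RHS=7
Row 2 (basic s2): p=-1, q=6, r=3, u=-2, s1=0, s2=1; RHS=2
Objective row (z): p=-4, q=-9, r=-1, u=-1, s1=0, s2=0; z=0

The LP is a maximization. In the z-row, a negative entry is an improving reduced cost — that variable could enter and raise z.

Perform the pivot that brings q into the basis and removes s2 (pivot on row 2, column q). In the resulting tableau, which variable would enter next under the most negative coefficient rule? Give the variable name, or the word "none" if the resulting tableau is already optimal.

Pivot element 6. New z-row = old z-row − (-9)·(row 2/6).
Updated z-row coefficients: p: -11/2, q: 0, r: 7/2, u: -4, s1: 0, s2: 3/2.
The most negative is -11/2 in column p, so p would enter next.

p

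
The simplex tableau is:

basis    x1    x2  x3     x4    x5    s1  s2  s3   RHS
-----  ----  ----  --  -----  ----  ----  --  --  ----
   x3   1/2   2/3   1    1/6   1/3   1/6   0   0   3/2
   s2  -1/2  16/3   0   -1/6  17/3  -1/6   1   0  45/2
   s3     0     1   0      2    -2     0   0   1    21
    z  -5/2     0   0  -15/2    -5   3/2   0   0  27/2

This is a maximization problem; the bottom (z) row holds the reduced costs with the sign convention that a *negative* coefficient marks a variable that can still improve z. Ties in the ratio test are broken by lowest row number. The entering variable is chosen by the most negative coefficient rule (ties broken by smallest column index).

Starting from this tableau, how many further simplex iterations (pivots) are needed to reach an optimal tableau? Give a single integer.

pivot: x4 in, x3 out → z = 81
No improving column remains; optimal.

1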